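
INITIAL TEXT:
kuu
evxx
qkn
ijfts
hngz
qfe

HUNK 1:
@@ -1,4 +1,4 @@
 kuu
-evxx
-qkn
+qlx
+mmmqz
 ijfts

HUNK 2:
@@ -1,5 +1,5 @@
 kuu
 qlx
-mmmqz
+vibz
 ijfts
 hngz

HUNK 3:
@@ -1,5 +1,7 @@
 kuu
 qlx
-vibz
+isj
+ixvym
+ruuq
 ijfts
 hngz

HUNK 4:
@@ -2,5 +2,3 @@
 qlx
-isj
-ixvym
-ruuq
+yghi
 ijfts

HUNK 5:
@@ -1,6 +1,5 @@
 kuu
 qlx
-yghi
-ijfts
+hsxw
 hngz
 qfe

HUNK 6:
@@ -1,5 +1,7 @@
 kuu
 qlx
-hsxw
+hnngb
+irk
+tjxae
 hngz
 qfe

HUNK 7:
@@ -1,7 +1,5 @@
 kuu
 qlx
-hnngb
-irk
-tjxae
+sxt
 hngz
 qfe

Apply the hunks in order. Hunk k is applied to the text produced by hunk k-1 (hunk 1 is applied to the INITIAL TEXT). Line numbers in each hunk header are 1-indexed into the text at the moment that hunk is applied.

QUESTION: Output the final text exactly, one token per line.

Answer: kuu
qlx
sxt
hngz
qfe

Derivation:
Hunk 1: at line 1 remove [evxx,qkn] add [qlx,mmmqz] -> 6 lines: kuu qlx mmmqz ijfts hngz qfe
Hunk 2: at line 1 remove [mmmqz] add [vibz] -> 6 lines: kuu qlx vibz ijfts hngz qfe
Hunk 3: at line 1 remove [vibz] add [isj,ixvym,ruuq] -> 8 lines: kuu qlx isj ixvym ruuq ijfts hngz qfe
Hunk 4: at line 2 remove [isj,ixvym,ruuq] add [yghi] -> 6 lines: kuu qlx yghi ijfts hngz qfe
Hunk 5: at line 1 remove [yghi,ijfts] add [hsxw] -> 5 lines: kuu qlx hsxw hngz qfe
Hunk 6: at line 1 remove [hsxw] add [hnngb,irk,tjxae] -> 7 lines: kuu qlx hnngb irk tjxae hngz qfe
Hunk 7: at line 1 remove [hnngb,irk,tjxae] add [sxt] -> 5 lines: kuu qlx sxt hngz qfe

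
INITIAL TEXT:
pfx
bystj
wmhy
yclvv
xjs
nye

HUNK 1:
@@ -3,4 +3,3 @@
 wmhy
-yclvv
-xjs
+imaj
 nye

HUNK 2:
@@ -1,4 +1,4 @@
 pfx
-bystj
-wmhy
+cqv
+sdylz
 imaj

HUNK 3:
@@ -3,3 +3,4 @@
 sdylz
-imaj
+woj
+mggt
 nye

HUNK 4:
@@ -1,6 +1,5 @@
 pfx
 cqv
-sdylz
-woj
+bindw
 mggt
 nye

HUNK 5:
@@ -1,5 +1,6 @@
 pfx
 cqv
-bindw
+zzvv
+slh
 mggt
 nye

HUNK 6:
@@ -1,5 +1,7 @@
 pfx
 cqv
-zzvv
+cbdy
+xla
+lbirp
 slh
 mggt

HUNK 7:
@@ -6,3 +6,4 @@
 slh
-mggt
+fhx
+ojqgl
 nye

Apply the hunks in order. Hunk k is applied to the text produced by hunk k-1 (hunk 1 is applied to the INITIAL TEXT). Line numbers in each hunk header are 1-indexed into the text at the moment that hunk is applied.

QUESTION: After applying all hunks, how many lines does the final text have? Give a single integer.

Answer: 9

Derivation:
Hunk 1: at line 3 remove [yclvv,xjs] add [imaj] -> 5 lines: pfx bystj wmhy imaj nye
Hunk 2: at line 1 remove [bystj,wmhy] add [cqv,sdylz] -> 5 lines: pfx cqv sdylz imaj nye
Hunk 3: at line 3 remove [imaj] add [woj,mggt] -> 6 lines: pfx cqv sdylz woj mggt nye
Hunk 4: at line 1 remove [sdylz,woj] add [bindw] -> 5 lines: pfx cqv bindw mggt nye
Hunk 5: at line 1 remove [bindw] add [zzvv,slh] -> 6 lines: pfx cqv zzvv slh mggt nye
Hunk 6: at line 1 remove [zzvv] add [cbdy,xla,lbirp] -> 8 lines: pfx cqv cbdy xla lbirp slh mggt nye
Hunk 7: at line 6 remove [mggt] add [fhx,ojqgl] -> 9 lines: pfx cqv cbdy xla lbirp slh fhx ojqgl nye
Final line count: 9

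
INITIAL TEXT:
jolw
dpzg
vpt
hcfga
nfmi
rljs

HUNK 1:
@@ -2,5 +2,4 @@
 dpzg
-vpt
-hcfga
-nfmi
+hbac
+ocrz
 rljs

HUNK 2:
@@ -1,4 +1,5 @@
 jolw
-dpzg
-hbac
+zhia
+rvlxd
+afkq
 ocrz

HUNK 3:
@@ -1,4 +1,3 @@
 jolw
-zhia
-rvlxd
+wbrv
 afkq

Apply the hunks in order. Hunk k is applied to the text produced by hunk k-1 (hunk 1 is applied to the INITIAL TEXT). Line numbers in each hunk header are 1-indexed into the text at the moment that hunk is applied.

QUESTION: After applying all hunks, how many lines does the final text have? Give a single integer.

Hunk 1: at line 2 remove [vpt,hcfga,nfmi] add [hbac,ocrz] -> 5 lines: jolw dpzg hbac ocrz rljs
Hunk 2: at line 1 remove [dpzg,hbac] add [zhia,rvlxd,afkq] -> 6 lines: jolw zhia rvlxd afkq ocrz rljs
Hunk 3: at line 1 remove [zhia,rvlxd] add [wbrv] -> 5 lines: jolw wbrv afkq ocrz rljs
Final line count: 5

Answer: 5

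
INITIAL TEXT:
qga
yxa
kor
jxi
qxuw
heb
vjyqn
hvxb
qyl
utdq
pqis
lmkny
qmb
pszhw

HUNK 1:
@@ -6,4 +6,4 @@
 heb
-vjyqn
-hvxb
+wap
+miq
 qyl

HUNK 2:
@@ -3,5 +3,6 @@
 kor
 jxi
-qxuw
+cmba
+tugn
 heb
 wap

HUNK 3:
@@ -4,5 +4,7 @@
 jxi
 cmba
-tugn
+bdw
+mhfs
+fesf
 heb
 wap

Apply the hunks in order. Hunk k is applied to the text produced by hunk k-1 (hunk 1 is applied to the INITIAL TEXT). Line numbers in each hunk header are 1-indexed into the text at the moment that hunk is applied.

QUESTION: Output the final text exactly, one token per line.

Answer: qga
yxa
kor
jxi
cmba
bdw
mhfs
fesf
heb
wap
miq
qyl
utdq
pqis
lmkny
qmb
pszhw

Derivation:
Hunk 1: at line 6 remove [vjyqn,hvxb] add [wap,miq] -> 14 lines: qga yxa kor jxi qxuw heb wap miq qyl utdq pqis lmkny qmb pszhw
Hunk 2: at line 3 remove [qxuw] add [cmba,tugn] -> 15 lines: qga yxa kor jxi cmba tugn heb wap miq qyl utdq pqis lmkny qmb pszhw
Hunk 3: at line 4 remove [tugn] add [bdw,mhfs,fesf] -> 17 lines: qga yxa kor jxi cmba bdw mhfs fesf heb wap miq qyl utdq pqis lmkny qmb pszhw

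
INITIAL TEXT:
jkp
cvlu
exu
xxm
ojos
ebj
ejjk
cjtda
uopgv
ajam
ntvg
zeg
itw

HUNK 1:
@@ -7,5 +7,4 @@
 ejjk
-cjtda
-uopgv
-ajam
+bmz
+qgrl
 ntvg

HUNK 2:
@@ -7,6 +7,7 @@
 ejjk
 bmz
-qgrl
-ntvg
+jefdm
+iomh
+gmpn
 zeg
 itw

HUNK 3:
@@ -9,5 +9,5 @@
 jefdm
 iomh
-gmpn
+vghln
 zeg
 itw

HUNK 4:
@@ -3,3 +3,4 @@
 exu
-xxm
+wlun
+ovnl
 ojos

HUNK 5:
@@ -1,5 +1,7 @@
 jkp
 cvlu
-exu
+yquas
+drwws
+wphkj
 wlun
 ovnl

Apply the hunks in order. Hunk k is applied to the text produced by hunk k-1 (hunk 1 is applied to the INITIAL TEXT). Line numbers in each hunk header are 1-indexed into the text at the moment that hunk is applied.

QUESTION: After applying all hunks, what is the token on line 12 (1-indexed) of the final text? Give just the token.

Hunk 1: at line 7 remove [cjtda,uopgv,ajam] add [bmz,qgrl] -> 12 lines: jkp cvlu exu xxm ojos ebj ejjk bmz qgrl ntvg zeg itw
Hunk 2: at line 7 remove [qgrl,ntvg] add [jefdm,iomh,gmpn] -> 13 lines: jkp cvlu exu xxm ojos ebj ejjk bmz jefdm iomh gmpn zeg itw
Hunk 3: at line 9 remove [gmpn] add [vghln] -> 13 lines: jkp cvlu exu xxm ojos ebj ejjk bmz jefdm iomh vghln zeg itw
Hunk 4: at line 3 remove [xxm] add [wlun,ovnl] -> 14 lines: jkp cvlu exu wlun ovnl ojos ebj ejjk bmz jefdm iomh vghln zeg itw
Hunk 5: at line 1 remove [exu] add [yquas,drwws,wphkj] -> 16 lines: jkp cvlu yquas drwws wphkj wlun ovnl ojos ebj ejjk bmz jefdm iomh vghln zeg itw
Final line 12: jefdm

Answer: jefdm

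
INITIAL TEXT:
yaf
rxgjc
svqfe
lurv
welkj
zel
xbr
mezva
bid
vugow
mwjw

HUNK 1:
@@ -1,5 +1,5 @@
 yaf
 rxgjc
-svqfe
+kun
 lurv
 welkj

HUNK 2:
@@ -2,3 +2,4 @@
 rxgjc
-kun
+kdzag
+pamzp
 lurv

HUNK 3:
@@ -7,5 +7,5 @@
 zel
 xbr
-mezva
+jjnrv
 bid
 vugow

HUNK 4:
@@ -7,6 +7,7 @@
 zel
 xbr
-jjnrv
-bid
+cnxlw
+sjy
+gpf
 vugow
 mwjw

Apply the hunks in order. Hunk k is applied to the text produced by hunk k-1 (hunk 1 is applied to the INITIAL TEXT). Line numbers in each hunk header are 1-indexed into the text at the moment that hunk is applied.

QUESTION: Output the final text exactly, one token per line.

Hunk 1: at line 1 remove [svqfe] add [kun] -> 11 lines: yaf rxgjc kun lurv welkj zel xbr mezva bid vugow mwjw
Hunk 2: at line 2 remove [kun] add [kdzag,pamzp] -> 12 lines: yaf rxgjc kdzag pamzp lurv welkj zel xbr mezva bid vugow mwjw
Hunk 3: at line 7 remove [mezva] add [jjnrv] -> 12 lines: yaf rxgjc kdzag pamzp lurv welkj zel xbr jjnrv bid vugow mwjw
Hunk 4: at line 7 remove [jjnrv,bid] add [cnxlw,sjy,gpf] -> 13 lines: yaf rxgjc kdzag pamzp lurv welkj zel xbr cnxlw sjy gpf vugow mwjw

Answer: yaf
rxgjc
kdzag
pamzp
lurv
welkj
zel
xbr
cnxlw
sjy
gpf
vugow
mwjw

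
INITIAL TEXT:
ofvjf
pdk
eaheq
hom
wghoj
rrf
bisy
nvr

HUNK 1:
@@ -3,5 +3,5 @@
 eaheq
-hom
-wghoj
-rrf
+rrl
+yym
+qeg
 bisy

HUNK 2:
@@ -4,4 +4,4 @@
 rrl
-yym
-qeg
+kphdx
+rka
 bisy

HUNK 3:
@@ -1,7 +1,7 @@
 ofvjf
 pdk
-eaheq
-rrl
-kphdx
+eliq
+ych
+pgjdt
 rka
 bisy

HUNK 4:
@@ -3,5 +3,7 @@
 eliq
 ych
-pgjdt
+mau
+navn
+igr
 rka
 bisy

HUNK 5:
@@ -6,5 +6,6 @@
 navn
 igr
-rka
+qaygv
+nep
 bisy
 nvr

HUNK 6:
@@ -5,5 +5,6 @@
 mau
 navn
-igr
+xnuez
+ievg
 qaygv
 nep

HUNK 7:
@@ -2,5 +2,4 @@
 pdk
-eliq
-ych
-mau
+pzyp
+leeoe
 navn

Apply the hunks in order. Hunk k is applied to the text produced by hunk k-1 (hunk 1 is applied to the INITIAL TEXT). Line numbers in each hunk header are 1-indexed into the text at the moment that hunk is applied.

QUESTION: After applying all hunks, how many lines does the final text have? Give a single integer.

Answer: 11

Derivation:
Hunk 1: at line 3 remove [hom,wghoj,rrf] add [rrl,yym,qeg] -> 8 lines: ofvjf pdk eaheq rrl yym qeg bisy nvr
Hunk 2: at line 4 remove [yym,qeg] add [kphdx,rka] -> 8 lines: ofvjf pdk eaheq rrl kphdx rka bisy nvr
Hunk 3: at line 1 remove [eaheq,rrl,kphdx] add [eliq,ych,pgjdt] -> 8 lines: ofvjf pdk eliq ych pgjdt rka bisy nvr
Hunk 4: at line 3 remove [pgjdt] add [mau,navn,igr] -> 10 lines: ofvjf pdk eliq ych mau navn igr rka bisy nvr
Hunk 5: at line 6 remove [rka] add [qaygv,nep] -> 11 lines: ofvjf pdk eliq ych mau navn igr qaygv nep bisy nvr
Hunk 6: at line 5 remove [igr] add [xnuez,ievg] -> 12 lines: ofvjf pdk eliq ych mau navn xnuez ievg qaygv nep bisy nvr
Hunk 7: at line 2 remove [eliq,ych,mau] add [pzyp,leeoe] -> 11 lines: ofvjf pdk pzyp leeoe navn xnuez ievg qaygv nep bisy nvr
Final line count: 11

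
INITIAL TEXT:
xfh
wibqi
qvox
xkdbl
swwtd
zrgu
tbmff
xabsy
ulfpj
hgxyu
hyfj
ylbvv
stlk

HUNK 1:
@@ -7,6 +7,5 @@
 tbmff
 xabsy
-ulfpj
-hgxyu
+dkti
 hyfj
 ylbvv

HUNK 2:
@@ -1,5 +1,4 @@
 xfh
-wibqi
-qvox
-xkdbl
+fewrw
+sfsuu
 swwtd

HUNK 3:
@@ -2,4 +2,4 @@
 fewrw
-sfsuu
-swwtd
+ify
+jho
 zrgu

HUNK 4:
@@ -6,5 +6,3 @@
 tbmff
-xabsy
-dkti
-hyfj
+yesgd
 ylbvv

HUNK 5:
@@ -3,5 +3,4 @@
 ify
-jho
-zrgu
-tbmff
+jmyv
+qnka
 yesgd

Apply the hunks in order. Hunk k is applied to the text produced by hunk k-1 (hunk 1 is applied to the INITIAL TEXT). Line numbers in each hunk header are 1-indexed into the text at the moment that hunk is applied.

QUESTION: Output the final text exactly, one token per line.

Answer: xfh
fewrw
ify
jmyv
qnka
yesgd
ylbvv
stlk

Derivation:
Hunk 1: at line 7 remove [ulfpj,hgxyu] add [dkti] -> 12 lines: xfh wibqi qvox xkdbl swwtd zrgu tbmff xabsy dkti hyfj ylbvv stlk
Hunk 2: at line 1 remove [wibqi,qvox,xkdbl] add [fewrw,sfsuu] -> 11 lines: xfh fewrw sfsuu swwtd zrgu tbmff xabsy dkti hyfj ylbvv stlk
Hunk 3: at line 2 remove [sfsuu,swwtd] add [ify,jho] -> 11 lines: xfh fewrw ify jho zrgu tbmff xabsy dkti hyfj ylbvv stlk
Hunk 4: at line 6 remove [xabsy,dkti,hyfj] add [yesgd] -> 9 lines: xfh fewrw ify jho zrgu tbmff yesgd ylbvv stlk
Hunk 5: at line 3 remove [jho,zrgu,tbmff] add [jmyv,qnka] -> 8 lines: xfh fewrw ify jmyv qnka yesgd ylbvv stlk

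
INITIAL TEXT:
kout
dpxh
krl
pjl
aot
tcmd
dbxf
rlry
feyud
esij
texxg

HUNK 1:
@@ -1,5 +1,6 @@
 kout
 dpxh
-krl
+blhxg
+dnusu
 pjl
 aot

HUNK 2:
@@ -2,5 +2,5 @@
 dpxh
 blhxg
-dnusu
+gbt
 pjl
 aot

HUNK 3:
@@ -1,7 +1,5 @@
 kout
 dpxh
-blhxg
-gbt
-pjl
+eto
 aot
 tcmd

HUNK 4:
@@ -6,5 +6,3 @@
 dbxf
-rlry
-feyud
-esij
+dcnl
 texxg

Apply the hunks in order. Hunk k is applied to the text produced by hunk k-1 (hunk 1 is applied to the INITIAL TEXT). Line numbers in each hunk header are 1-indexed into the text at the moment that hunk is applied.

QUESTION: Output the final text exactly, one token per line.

Hunk 1: at line 1 remove [krl] add [blhxg,dnusu] -> 12 lines: kout dpxh blhxg dnusu pjl aot tcmd dbxf rlry feyud esij texxg
Hunk 2: at line 2 remove [dnusu] add [gbt] -> 12 lines: kout dpxh blhxg gbt pjl aot tcmd dbxf rlry feyud esij texxg
Hunk 3: at line 1 remove [blhxg,gbt,pjl] add [eto] -> 10 lines: kout dpxh eto aot tcmd dbxf rlry feyud esij texxg
Hunk 4: at line 6 remove [rlry,feyud,esij] add [dcnl] -> 8 lines: kout dpxh eto aot tcmd dbxf dcnl texxg

Answer: kout
dpxh
eto
aot
tcmd
dbxf
dcnl
texxg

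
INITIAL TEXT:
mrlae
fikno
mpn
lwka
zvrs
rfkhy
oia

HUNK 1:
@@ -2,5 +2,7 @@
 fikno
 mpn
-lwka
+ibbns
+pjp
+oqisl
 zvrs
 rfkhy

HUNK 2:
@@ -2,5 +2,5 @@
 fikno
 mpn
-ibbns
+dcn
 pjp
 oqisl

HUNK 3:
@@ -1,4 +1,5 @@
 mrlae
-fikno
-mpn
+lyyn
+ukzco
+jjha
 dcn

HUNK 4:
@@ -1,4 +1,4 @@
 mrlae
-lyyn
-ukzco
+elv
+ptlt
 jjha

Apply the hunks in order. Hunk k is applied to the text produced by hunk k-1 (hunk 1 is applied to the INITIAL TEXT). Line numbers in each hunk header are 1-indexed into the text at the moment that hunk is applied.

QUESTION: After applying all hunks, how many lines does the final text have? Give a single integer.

Hunk 1: at line 2 remove [lwka] add [ibbns,pjp,oqisl] -> 9 lines: mrlae fikno mpn ibbns pjp oqisl zvrs rfkhy oia
Hunk 2: at line 2 remove [ibbns] add [dcn] -> 9 lines: mrlae fikno mpn dcn pjp oqisl zvrs rfkhy oia
Hunk 3: at line 1 remove [fikno,mpn] add [lyyn,ukzco,jjha] -> 10 lines: mrlae lyyn ukzco jjha dcn pjp oqisl zvrs rfkhy oia
Hunk 4: at line 1 remove [lyyn,ukzco] add [elv,ptlt] -> 10 lines: mrlae elv ptlt jjha dcn pjp oqisl zvrs rfkhy oia
Final line count: 10

Answer: 10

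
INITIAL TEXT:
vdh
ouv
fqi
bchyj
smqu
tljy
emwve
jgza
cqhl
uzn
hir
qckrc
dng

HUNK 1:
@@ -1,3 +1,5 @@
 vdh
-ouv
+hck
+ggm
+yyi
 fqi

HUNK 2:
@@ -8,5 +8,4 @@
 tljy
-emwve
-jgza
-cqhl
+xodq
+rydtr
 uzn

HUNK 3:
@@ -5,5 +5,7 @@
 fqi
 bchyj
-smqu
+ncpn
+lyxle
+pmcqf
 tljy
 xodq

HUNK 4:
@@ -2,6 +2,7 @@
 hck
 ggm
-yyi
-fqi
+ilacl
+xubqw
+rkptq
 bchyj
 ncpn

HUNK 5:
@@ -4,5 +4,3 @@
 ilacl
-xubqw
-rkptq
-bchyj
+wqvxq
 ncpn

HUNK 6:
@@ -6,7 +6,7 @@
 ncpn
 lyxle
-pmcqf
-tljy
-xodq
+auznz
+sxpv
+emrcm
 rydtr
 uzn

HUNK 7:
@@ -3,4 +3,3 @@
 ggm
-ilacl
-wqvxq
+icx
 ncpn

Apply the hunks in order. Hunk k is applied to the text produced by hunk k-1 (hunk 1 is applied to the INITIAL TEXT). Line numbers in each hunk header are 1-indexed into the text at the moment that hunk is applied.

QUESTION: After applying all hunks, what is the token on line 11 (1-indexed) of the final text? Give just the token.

Answer: uzn

Derivation:
Hunk 1: at line 1 remove [ouv] add [hck,ggm,yyi] -> 15 lines: vdh hck ggm yyi fqi bchyj smqu tljy emwve jgza cqhl uzn hir qckrc dng
Hunk 2: at line 8 remove [emwve,jgza,cqhl] add [xodq,rydtr] -> 14 lines: vdh hck ggm yyi fqi bchyj smqu tljy xodq rydtr uzn hir qckrc dng
Hunk 3: at line 5 remove [smqu] add [ncpn,lyxle,pmcqf] -> 16 lines: vdh hck ggm yyi fqi bchyj ncpn lyxle pmcqf tljy xodq rydtr uzn hir qckrc dng
Hunk 4: at line 2 remove [yyi,fqi] add [ilacl,xubqw,rkptq] -> 17 lines: vdh hck ggm ilacl xubqw rkptq bchyj ncpn lyxle pmcqf tljy xodq rydtr uzn hir qckrc dng
Hunk 5: at line 4 remove [xubqw,rkptq,bchyj] add [wqvxq] -> 15 lines: vdh hck ggm ilacl wqvxq ncpn lyxle pmcqf tljy xodq rydtr uzn hir qckrc dng
Hunk 6: at line 6 remove [pmcqf,tljy,xodq] add [auznz,sxpv,emrcm] -> 15 lines: vdh hck ggm ilacl wqvxq ncpn lyxle auznz sxpv emrcm rydtr uzn hir qckrc dng
Hunk 7: at line 3 remove [ilacl,wqvxq] add [icx] -> 14 lines: vdh hck ggm icx ncpn lyxle auznz sxpv emrcm rydtr uzn hir qckrc dng
Final line 11: uzn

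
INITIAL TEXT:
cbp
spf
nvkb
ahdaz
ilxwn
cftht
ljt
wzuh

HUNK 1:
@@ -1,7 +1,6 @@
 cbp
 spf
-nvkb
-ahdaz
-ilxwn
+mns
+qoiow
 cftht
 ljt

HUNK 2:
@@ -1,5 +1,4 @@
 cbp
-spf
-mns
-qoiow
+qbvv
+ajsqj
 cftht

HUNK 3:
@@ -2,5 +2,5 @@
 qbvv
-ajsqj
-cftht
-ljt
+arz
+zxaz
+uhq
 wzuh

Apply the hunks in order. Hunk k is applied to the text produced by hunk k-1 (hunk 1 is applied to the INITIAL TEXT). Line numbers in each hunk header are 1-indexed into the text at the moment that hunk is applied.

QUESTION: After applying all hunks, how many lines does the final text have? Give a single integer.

Answer: 6

Derivation:
Hunk 1: at line 1 remove [nvkb,ahdaz,ilxwn] add [mns,qoiow] -> 7 lines: cbp spf mns qoiow cftht ljt wzuh
Hunk 2: at line 1 remove [spf,mns,qoiow] add [qbvv,ajsqj] -> 6 lines: cbp qbvv ajsqj cftht ljt wzuh
Hunk 3: at line 2 remove [ajsqj,cftht,ljt] add [arz,zxaz,uhq] -> 6 lines: cbp qbvv arz zxaz uhq wzuh
Final line count: 6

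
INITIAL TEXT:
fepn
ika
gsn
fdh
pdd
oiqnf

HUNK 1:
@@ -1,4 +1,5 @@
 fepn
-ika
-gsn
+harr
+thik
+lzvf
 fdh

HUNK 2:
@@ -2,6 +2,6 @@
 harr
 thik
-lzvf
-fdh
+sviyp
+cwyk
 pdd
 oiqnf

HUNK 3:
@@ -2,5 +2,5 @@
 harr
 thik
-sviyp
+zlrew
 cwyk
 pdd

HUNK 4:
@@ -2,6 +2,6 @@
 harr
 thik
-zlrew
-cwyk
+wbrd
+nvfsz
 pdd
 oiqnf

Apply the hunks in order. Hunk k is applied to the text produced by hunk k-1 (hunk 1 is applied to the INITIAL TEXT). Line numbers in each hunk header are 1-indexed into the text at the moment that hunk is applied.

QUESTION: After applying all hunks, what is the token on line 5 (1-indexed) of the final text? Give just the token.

Hunk 1: at line 1 remove [ika,gsn] add [harr,thik,lzvf] -> 7 lines: fepn harr thik lzvf fdh pdd oiqnf
Hunk 2: at line 2 remove [lzvf,fdh] add [sviyp,cwyk] -> 7 lines: fepn harr thik sviyp cwyk pdd oiqnf
Hunk 3: at line 2 remove [sviyp] add [zlrew] -> 7 lines: fepn harr thik zlrew cwyk pdd oiqnf
Hunk 4: at line 2 remove [zlrew,cwyk] add [wbrd,nvfsz] -> 7 lines: fepn harr thik wbrd nvfsz pdd oiqnf
Final line 5: nvfsz

Answer: nvfsz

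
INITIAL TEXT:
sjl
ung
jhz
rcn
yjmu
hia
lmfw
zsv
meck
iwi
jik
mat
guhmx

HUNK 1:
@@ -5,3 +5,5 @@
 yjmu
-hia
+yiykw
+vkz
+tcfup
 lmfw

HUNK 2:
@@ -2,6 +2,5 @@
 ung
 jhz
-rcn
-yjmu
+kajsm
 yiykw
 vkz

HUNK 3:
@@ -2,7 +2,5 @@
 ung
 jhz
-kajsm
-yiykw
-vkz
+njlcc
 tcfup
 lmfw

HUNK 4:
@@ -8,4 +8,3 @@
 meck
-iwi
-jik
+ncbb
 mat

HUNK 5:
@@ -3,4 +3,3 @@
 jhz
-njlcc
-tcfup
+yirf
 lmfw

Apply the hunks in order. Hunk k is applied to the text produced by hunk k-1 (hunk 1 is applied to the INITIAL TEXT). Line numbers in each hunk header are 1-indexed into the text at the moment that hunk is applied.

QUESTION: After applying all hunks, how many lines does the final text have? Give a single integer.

Hunk 1: at line 5 remove [hia] add [yiykw,vkz,tcfup] -> 15 lines: sjl ung jhz rcn yjmu yiykw vkz tcfup lmfw zsv meck iwi jik mat guhmx
Hunk 2: at line 2 remove [rcn,yjmu] add [kajsm] -> 14 lines: sjl ung jhz kajsm yiykw vkz tcfup lmfw zsv meck iwi jik mat guhmx
Hunk 3: at line 2 remove [kajsm,yiykw,vkz] add [njlcc] -> 12 lines: sjl ung jhz njlcc tcfup lmfw zsv meck iwi jik mat guhmx
Hunk 4: at line 8 remove [iwi,jik] add [ncbb] -> 11 lines: sjl ung jhz njlcc tcfup lmfw zsv meck ncbb mat guhmx
Hunk 5: at line 3 remove [njlcc,tcfup] add [yirf] -> 10 lines: sjl ung jhz yirf lmfw zsv meck ncbb mat guhmx
Final line count: 10

Answer: 10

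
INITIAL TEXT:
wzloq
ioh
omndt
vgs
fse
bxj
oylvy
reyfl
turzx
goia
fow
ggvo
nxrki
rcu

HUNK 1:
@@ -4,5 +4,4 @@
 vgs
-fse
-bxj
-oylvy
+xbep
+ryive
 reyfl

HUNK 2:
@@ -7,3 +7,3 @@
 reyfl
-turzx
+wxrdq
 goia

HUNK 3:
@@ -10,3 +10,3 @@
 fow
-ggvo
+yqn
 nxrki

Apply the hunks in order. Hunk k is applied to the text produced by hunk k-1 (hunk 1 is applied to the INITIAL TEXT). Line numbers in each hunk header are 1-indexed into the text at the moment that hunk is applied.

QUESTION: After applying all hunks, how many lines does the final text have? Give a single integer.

Answer: 13

Derivation:
Hunk 1: at line 4 remove [fse,bxj,oylvy] add [xbep,ryive] -> 13 lines: wzloq ioh omndt vgs xbep ryive reyfl turzx goia fow ggvo nxrki rcu
Hunk 2: at line 7 remove [turzx] add [wxrdq] -> 13 lines: wzloq ioh omndt vgs xbep ryive reyfl wxrdq goia fow ggvo nxrki rcu
Hunk 3: at line 10 remove [ggvo] add [yqn] -> 13 lines: wzloq ioh omndt vgs xbep ryive reyfl wxrdq goia fow yqn nxrki rcu
Final line count: 13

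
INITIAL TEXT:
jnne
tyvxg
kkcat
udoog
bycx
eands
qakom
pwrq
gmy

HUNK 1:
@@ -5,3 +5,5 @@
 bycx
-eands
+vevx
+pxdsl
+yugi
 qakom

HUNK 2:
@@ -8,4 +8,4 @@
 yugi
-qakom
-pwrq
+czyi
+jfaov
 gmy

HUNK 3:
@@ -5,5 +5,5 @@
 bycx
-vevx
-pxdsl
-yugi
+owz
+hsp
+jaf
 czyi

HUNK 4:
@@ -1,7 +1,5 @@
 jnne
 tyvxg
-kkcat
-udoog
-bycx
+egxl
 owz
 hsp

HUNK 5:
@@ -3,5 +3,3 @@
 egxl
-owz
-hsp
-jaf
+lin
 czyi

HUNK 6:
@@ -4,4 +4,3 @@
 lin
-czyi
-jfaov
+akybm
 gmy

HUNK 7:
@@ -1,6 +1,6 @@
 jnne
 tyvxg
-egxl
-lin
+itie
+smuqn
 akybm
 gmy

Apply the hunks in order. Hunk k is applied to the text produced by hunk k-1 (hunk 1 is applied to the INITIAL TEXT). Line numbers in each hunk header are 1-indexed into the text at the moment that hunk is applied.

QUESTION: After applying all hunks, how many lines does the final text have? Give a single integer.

Hunk 1: at line 5 remove [eands] add [vevx,pxdsl,yugi] -> 11 lines: jnne tyvxg kkcat udoog bycx vevx pxdsl yugi qakom pwrq gmy
Hunk 2: at line 8 remove [qakom,pwrq] add [czyi,jfaov] -> 11 lines: jnne tyvxg kkcat udoog bycx vevx pxdsl yugi czyi jfaov gmy
Hunk 3: at line 5 remove [vevx,pxdsl,yugi] add [owz,hsp,jaf] -> 11 lines: jnne tyvxg kkcat udoog bycx owz hsp jaf czyi jfaov gmy
Hunk 4: at line 1 remove [kkcat,udoog,bycx] add [egxl] -> 9 lines: jnne tyvxg egxl owz hsp jaf czyi jfaov gmy
Hunk 5: at line 3 remove [owz,hsp,jaf] add [lin] -> 7 lines: jnne tyvxg egxl lin czyi jfaov gmy
Hunk 6: at line 4 remove [czyi,jfaov] add [akybm] -> 6 lines: jnne tyvxg egxl lin akybm gmy
Hunk 7: at line 1 remove [egxl,lin] add [itie,smuqn] -> 6 lines: jnne tyvxg itie smuqn akybm gmy
Final line count: 6

Answer: 6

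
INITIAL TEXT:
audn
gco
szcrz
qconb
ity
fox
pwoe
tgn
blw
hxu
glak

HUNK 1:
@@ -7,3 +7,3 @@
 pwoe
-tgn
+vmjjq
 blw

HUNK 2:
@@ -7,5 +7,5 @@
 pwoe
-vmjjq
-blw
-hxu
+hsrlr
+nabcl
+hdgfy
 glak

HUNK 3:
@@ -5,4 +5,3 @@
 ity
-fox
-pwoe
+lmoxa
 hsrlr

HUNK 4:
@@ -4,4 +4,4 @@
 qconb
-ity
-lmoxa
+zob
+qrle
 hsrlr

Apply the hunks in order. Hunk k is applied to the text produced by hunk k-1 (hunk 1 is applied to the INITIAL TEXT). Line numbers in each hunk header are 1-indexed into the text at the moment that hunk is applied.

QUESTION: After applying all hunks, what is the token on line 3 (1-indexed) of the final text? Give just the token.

Hunk 1: at line 7 remove [tgn] add [vmjjq] -> 11 lines: audn gco szcrz qconb ity fox pwoe vmjjq blw hxu glak
Hunk 2: at line 7 remove [vmjjq,blw,hxu] add [hsrlr,nabcl,hdgfy] -> 11 lines: audn gco szcrz qconb ity fox pwoe hsrlr nabcl hdgfy glak
Hunk 3: at line 5 remove [fox,pwoe] add [lmoxa] -> 10 lines: audn gco szcrz qconb ity lmoxa hsrlr nabcl hdgfy glak
Hunk 4: at line 4 remove [ity,lmoxa] add [zob,qrle] -> 10 lines: audn gco szcrz qconb zob qrle hsrlr nabcl hdgfy glak
Final line 3: szcrz

Answer: szcrz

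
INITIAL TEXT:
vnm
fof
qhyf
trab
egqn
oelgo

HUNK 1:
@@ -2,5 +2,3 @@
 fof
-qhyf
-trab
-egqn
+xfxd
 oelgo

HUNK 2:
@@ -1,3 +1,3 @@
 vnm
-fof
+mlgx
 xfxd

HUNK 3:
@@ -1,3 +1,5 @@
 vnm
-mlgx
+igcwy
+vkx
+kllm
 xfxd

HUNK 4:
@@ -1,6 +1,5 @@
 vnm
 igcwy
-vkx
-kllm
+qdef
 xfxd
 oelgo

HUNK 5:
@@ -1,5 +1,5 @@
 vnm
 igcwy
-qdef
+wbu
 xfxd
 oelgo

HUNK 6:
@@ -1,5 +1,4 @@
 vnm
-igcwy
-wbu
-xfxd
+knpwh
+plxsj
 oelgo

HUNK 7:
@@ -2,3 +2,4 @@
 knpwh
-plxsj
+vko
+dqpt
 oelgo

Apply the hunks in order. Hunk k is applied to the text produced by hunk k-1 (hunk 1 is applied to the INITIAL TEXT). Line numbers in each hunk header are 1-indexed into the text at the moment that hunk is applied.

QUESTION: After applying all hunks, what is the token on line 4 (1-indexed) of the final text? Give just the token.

Answer: dqpt

Derivation:
Hunk 1: at line 2 remove [qhyf,trab,egqn] add [xfxd] -> 4 lines: vnm fof xfxd oelgo
Hunk 2: at line 1 remove [fof] add [mlgx] -> 4 lines: vnm mlgx xfxd oelgo
Hunk 3: at line 1 remove [mlgx] add [igcwy,vkx,kllm] -> 6 lines: vnm igcwy vkx kllm xfxd oelgo
Hunk 4: at line 1 remove [vkx,kllm] add [qdef] -> 5 lines: vnm igcwy qdef xfxd oelgo
Hunk 5: at line 1 remove [qdef] add [wbu] -> 5 lines: vnm igcwy wbu xfxd oelgo
Hunk 6: at line 1 remove [igcwy,wbu,xfxd] add [knpwh,plxsj] -> 4 lines: vnm knpwh plxsj oelgo
Hunk 7: at line 2 remove [plxsj] add [vko,dqpt] -> 5 lines: vnm knpwh vko dqpt oelgo
Final line 4: dqpt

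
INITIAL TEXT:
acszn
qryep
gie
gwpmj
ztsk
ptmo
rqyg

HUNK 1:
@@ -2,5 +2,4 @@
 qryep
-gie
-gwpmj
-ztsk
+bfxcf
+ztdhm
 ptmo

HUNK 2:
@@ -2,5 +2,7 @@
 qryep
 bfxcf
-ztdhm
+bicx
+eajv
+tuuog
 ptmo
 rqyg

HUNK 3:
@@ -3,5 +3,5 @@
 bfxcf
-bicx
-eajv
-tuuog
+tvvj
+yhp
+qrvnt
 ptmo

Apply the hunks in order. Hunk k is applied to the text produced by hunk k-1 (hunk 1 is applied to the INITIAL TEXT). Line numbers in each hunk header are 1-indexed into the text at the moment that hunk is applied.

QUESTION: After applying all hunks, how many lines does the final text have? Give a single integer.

Hunk 1: at line 2 remove [gie,gwpmj,ztsk] add [bfxcf,ztdhm] -> 6 lines: acszn qryep bfxcf ztdhm ptmo rqyg
Hunk 2: at line 2 remove [ztdhm] add [bicx,eajv,tuuog] -> 8 lines: acszn qryep bfxcf bicx eajv tuuog ptmo rqyg
Hunk 3: at line 3 remove [bicx,eajv,tuuog] add [tvvj,yhp,qrvnt] -> 8 lines: acszn qryep bfxcf tvvj yhp qrvnt ptmo rqyg
Final line count: 8

Answer: 8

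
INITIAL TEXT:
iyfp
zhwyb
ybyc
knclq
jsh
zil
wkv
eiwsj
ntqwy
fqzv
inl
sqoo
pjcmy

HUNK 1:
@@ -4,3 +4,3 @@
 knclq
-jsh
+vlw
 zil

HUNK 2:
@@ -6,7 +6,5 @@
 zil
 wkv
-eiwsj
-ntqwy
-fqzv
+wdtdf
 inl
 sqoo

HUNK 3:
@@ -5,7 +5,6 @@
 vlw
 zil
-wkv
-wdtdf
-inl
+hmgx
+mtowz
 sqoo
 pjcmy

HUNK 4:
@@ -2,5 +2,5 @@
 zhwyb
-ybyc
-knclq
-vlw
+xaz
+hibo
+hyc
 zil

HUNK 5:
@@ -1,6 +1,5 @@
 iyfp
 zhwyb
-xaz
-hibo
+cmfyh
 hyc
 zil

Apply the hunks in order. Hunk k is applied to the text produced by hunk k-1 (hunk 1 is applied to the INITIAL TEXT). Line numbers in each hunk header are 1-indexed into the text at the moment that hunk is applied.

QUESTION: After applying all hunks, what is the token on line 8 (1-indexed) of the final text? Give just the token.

Answer: sqoo

Derivation:
Hunk 1: at line 4 remove [jsh] add [vlw] -> 13 lines: iyfp zhwyb ybyc knclq vlw zil wkv eiwsj ntqwy fqzv inl sqoo pjcmy
Hunk 2: at line 6 remove [eiwsj,ntqwy,fqzv] add [wdtdf] -> 11 lines: iyfp zhwyb ybyc knclq vlw zil wkv wdtdf inl sqoo pjcmy
Hunk 3: at line 5 remove [wkv,wdtdf,inl] add [hmgx,mtowz] -> 10 lines: iyfp zhwyb ybyc knclq vlw zil hmgx mtowz sqoo pjcmy
Hunk 4: at line 2 remove [ybyc,knclq,vlw] add [xaz,hibo,hyc] -> 10 lines: iyfp zhwyb xaz hibo hyc zil hmgx mtowz sqoo pjcmy
Hunk 5: at line 1 remove [xaz,hibo] add [cmfyh] -> 9 lines: iyfp zhwyb cmfyh hyc zil hmgx mtowz sqoo pjcmy
Final line 8: sqoo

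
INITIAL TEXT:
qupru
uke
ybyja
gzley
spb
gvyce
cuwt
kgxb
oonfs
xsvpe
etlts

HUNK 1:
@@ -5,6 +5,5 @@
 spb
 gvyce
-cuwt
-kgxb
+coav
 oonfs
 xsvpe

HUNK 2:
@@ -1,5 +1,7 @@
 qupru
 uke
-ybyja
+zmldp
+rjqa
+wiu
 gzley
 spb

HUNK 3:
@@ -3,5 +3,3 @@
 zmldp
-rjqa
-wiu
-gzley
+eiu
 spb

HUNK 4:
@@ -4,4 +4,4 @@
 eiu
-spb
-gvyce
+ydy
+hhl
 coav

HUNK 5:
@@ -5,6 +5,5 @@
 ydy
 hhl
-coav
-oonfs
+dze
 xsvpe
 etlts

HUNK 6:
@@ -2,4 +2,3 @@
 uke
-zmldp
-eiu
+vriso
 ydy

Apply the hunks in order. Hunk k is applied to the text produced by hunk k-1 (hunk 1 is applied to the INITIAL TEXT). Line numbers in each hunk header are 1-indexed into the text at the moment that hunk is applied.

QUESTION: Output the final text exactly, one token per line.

Answer: qupru
uke
vriso
ydy
hhl
dze
xsvpe
etlts

Derivation:
Hunk 1: at line 5 remove [cuwt,kgxb] add [coav] -> 10 lines: qupru uke ybyja gzley spb gvyce coav oonfs xsvpe etlts
Hunk 2: at line 1 remove [ybyja] add [zmldp,rjqa,wiu] -> 12 lines: qupru uke zmldp rjqa wiu gzley spb gvyce coav oonfs xsvpe etlts
Hunk 3: at line 3 remove [rjqa,wiu,gzley] add [eiu] -> 10 lines: qupru uke zmldp eiu spb gvyce coav oonfs xsvpe etlts
Hunk 4: at line 4 remove [spb,gvyce] add [ydy,hhl] -> 10 lines: qupru uke zmldp eiu ydy hhl coav oonfs xsvpe etlts
Hunk 5: at line 5 remove [coav,oonfs] add [dze] -> 9 lines: qupru uke zmldp eiu ydy hhl dze xsvpe etlts
Hunk 6: at line 2 remove [zmldp,eiu] add [vriso] -> 8 lines: qupru uke vriso ydy hhl dze xsvpe etlts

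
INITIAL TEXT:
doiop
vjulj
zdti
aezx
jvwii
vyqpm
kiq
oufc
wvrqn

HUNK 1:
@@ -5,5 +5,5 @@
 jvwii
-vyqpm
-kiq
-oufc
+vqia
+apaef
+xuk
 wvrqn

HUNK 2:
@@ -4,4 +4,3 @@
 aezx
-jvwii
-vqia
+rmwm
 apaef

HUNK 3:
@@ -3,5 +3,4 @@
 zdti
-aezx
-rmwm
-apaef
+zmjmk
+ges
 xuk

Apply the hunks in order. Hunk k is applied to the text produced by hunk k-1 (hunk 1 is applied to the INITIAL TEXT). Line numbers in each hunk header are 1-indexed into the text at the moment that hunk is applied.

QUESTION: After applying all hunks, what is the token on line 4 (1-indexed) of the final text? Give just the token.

Hunk 1: at line 5 remove [vyqpm,kiq,oufc] add [vqia,apaef,xuk] -> 9 lines: doiop vjulj zdti aezx jvwii vqia apaef xuk wvrqn
Hunk 2: at line 4 remove [jvwii,vqia] add [rmwm] -> 8 lines: doiop vjulj zdti aezx rmwm apaef xuk wvrqn
Hunk 3: at line 3 remove [aezx,rmwm,apaef] add [zmjmk,ges] -> 7 lines: doiop vjulj zdti zmjmk ges xuk wvrqn
Final line 4: zmjmk

Answer: zmjmk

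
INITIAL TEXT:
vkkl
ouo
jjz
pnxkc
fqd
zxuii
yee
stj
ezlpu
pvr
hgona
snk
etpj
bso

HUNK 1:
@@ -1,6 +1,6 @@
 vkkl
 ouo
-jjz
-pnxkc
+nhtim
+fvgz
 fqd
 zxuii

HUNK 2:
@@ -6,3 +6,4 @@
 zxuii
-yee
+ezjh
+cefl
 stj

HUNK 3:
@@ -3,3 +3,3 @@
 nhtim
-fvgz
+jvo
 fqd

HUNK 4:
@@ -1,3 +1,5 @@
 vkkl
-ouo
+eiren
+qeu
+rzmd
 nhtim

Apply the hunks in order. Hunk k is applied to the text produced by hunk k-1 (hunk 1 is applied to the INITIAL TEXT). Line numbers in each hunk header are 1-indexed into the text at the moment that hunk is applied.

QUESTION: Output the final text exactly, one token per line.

Answer: vkkl
eiren
qeu
rzmd
nhtim
jvo
fqd
zxuii
ezjh
cefl
stj
ezlpu
pvr
hgona
snk
etpj
bso

Derivation:
Hunk 1: at line 1 remove [jjz,pnxkc] add [nhtim,fvgz] -> 14 lines: vkkl ouo nhtim fvgz fqd zxuii yee stj ezlpu pvr hgona snk etpj bso
Hunk 2: at line 6 remove [yee] add [ezjh,cefl] -> 15 lines: vkkl ouo nhtim fvgz fqd zxuii ezjh cefl stj ezlpu pvr hgona snk etpj bso
Hunk 3: at line 3 remove [fvgz] add [jvo] -> 15 lines: vkkl ouo nhtim jvo fqd zxuii ezjh cefl stj ezlpu pvr hgona snk etpj bso
Hunk 4: at line 1 remove [ouo] add [eiren,qeu,rzmd] -> 17 lines: vkkl eiren qeu rzmd nhtim jvo fqd zxuii ezjh cefl stj ezlpu pvr hgona snk etpj bso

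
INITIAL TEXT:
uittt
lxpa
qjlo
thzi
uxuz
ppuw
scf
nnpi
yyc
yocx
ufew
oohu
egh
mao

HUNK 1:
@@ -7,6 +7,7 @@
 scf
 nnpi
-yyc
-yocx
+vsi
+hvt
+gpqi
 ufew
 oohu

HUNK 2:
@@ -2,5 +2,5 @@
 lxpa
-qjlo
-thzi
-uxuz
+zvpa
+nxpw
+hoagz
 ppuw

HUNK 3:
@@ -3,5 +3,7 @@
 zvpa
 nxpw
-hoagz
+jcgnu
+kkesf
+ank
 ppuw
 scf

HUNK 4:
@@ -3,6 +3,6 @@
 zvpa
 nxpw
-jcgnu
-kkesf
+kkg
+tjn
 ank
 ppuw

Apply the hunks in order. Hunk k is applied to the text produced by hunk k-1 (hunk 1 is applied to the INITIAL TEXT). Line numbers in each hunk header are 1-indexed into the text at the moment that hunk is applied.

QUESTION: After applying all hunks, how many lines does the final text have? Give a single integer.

Hunk 1: at line 7 remove [yyc,yocx] add [vsi,hvt,gpqi] -> 15 lines: uittt lxpa qjlo thzi uxuz ppuw scf nnpi vsi hvt gpqi ufew oohu egh mao
Hunk 2: at line 2 remove [qjlo,thzi,uxuz] add [zvpa,nxpw,hoagz] -> 15 lines: uittt lxpa zvpa nxpw hoagz ppuw scf nnpi vsi hvt gpqi ufew oohu egh mao
Hunk 3: at line 3 remove [hoagz] add [jcgnu,kkesf,ank] -> 17 lines: uittt lxpa zvpa nxpw jcgnu kkesf ank ppuw scf nnpi vsi hvt gpqi ufew oohu egh mao
Hunk 4: at line 3 remove [jcgnu,kkesf] add [kkg,tjn] -> 17 lines: uittt lxpa zvpa nxpw kkg tjn ank ppuw scf nnpi vsi hvt gpqi ufew oohu egh mao
Final line count: 17

Answer: 17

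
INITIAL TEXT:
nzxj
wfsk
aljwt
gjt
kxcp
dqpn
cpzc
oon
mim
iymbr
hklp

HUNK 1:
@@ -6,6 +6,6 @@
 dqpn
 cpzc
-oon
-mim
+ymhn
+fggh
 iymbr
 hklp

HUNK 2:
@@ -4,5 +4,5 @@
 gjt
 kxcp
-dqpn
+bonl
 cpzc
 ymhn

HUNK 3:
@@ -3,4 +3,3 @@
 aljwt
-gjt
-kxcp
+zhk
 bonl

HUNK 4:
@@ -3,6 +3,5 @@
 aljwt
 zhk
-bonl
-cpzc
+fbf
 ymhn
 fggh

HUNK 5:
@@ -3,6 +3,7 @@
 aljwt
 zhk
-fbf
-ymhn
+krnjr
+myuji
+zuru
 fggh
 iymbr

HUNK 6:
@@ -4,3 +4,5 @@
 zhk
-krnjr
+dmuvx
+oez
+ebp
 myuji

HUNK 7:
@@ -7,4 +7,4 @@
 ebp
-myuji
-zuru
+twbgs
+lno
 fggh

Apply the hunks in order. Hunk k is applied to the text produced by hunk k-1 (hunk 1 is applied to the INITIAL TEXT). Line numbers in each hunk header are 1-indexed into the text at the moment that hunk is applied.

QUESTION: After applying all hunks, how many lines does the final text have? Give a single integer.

Hunk 1: at line 6 remove [oon,mim] add [ymhn,fggh] -> 11 lines: nzxj wfsk aljwt gjt kxcp dqpn cpzc ymhn fggh iymbr hklp
Hunk 2: at line 4 remove [dqpn] add [bonl] -> 11 lines: nzxj wfsk aljwt gjt kxcp bonl cpzc ymhn fggh iymbr hklp
Hunk 3: at line 3 remove [gjt,kxcp] add [zhk] -> 10 lines: nzxj wfsk aljwt zhk bonl cpzc ymhn fggh iymbr hklp
Hunk 4: at line 3 remove [bonl,cpzc] add [fbf] -> 9 lines: nzxj wfsk aljwt zhk fbf ymhn fggh iymbr hklp
Hunk 5: at line 3 remove [fbf,ymhn] add [krnjr,myuji,zuru] -> 10 lines: nzxj wfsk aljwt zhk krnjr myuji zuru fggh iymbr hklp
Hunk 6: at line 4 remove [krnjr] add [dmuvx,oez,ebp] -> 12 lines: nzxj wfsk aljwt zhk dmuvx oez ebp myuji zuru fggh iymbr hklp
Hunk 7: at line 7 remove [myuji,zuru] add [twbgs,lno] -> 12 lines: nzxj wfsk aljwt zhk dmuvx oez ebp twbgs lno fggh iymbr hklp
Final line count: 12

Answer: 12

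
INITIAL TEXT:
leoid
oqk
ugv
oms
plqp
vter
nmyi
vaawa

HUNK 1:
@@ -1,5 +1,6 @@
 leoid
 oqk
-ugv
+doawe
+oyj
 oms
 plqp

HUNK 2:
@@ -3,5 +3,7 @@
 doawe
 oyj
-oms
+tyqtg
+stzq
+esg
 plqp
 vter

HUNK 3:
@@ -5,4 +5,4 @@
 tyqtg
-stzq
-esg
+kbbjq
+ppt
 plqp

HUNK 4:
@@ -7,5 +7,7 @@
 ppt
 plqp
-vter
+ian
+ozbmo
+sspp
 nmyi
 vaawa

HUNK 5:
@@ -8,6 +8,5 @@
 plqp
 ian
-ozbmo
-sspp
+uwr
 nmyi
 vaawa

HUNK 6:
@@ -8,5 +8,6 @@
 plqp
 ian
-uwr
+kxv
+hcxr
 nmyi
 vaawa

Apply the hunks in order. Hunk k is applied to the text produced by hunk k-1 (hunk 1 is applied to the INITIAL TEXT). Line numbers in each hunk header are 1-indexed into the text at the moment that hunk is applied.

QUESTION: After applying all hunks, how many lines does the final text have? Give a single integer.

Hunk 1: at line 1 remove [ugv] add [doawe,oyj] -> 9 lines: leoid oqk doawe oyj oms plqp vter nmyi vaawa
Hunk 2: at line 3 remove [oms] add [tyqtg,stzq,esg] -> 11 lines: leoid oqk doawe oyj tyqtg stzq esg plqp vter nmyi vaawa
Hunk 3: at line 5 remove [stzq,esg] add [kbbjq,ppt] -> 11 lines: leoid oqk doawe oyj tyqtg kbbjq ppt plqp vter nmyi vaawa
Hunk 4: at line 7 remove [vter] add [ian,ozbmo,sspp] -> 13 lines: leoid oqk doawe oyj tyqtg kbbjq ppt plqp ian ozbmo sspp nmyi vaawa
Hunk 5: at line 8 remove [ozbmo,sspp] add [uwr] -> 12 lines: leoid oqk doawe oyj tyqtg kbbjq ppt plqp ian uwr nmyi vaawa
Hunk 6: at line 8 remove [uwr] add [kxv,hcxr] -> 13 lines: leoid oqk doawe oyj tyqtg kbbjq ppt plqp ian kxv hcxr nmyi vaawa
Final line count: 13

Answer: 13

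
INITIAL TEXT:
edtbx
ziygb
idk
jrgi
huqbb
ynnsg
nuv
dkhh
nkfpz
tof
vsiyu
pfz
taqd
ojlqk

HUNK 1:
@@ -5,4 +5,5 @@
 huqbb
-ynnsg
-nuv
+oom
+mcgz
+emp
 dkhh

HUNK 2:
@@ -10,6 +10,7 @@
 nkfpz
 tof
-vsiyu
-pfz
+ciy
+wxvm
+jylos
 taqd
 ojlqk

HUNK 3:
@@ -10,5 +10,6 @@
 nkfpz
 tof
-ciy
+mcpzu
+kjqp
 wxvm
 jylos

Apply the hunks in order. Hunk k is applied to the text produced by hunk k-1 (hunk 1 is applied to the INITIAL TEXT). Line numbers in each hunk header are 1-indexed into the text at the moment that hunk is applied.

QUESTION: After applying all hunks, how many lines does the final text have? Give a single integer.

Answer: 17

Derivation:
Hunk 1: at line 5 remove [ynnsg,nuv] add [oom,mcgz,emp] -> 15 lines: edtbx ziygb idk jrgi huqbb oom mcgz emp dkhh nkfpz tof vsiyu pfz taqd ojlqk
Hunk 2: at line 10 remove [vsiyu,pfz] add [ciy,wxvm,jylos] -> 16 lines: edtbx ziygb idk jrgi huqbb oom mcgz emp dkhh nkfpz tof ciy wxvm jylos taqd ojlqk
Hunk 3: at line 10 remove [ciy] add [mcpzu,kjqp] -> 17 lines: edtbx ziygb idk jrgi huqbb oom mcgz emp dkhh nkfpz tof mcpzu kjqp wxvm jylos taqd ojlqk
Final line count: 17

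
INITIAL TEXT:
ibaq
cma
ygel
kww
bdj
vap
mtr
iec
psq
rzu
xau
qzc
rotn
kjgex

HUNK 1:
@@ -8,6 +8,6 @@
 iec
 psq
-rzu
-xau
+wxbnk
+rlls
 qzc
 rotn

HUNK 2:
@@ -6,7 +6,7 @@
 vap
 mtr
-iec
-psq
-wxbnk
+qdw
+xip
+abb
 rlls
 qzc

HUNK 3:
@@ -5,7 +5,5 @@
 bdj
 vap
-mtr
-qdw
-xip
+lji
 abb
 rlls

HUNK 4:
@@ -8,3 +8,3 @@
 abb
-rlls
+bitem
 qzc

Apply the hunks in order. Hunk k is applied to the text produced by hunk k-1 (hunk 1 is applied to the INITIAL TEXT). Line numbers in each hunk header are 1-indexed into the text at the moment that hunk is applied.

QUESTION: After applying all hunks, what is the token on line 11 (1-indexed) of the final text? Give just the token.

Answer: rotn

Derivation:
Hunk 1: at line 8 remove [rzu,xau] add [wxbnk,rlls] -> 14 lines: ibaq cma ygel kww bdj vap mtr iec psq wxbnk rlls qzc rotn kjgex
Hunk 2: at line 6 remove [iec,psq,wxbnk] add [qdw,xip,abb] -> 14 lines: ibaq cma ygel kww bdj vap mtr qdw xip abb rlls qzc rotn kjgex
Hunk 3: at line 5 remove [mtr,qdw,xip] add [lji] -> 12 lines: ibaq cma ygel kww bdj vap lji abb rlls qzc rotn kjgex
Hunk 4: at line 8 remove [rlls] add [bitem] -> 12 lines: ibaq cma ygel kww bdj vap lji abb bitem qzc rotn kjgex
Final line 11: rotn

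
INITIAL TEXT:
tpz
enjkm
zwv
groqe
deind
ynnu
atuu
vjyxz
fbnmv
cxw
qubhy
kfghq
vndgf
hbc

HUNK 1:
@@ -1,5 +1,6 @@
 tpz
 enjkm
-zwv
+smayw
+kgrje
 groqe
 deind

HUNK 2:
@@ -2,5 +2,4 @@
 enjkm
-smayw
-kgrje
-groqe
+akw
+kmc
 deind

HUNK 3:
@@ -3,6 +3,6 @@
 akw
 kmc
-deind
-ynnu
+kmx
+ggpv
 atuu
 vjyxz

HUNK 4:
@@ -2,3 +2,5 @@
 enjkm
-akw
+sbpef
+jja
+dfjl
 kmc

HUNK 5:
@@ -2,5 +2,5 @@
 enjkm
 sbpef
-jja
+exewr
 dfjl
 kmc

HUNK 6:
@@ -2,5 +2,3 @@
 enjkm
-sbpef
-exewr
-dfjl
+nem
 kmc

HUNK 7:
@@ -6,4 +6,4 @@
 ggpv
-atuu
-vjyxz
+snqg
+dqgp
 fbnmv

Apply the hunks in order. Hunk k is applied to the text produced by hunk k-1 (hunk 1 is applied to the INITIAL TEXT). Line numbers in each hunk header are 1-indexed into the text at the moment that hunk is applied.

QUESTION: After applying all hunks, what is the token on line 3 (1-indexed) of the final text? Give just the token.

Answer: nem

Derivation:
Hunk 1: at line 1 remove [zwv] add [smayw,kgrje] -> 15 lines: tpz enjkm smayw kgrje groqe deind ynnu atuu vjyxz fbnmv cxw qubhy kfghq vndgf hbc
Hunk 2: at line 2 remove [smayw,kgrje,groqe] add [akw,kmc] -> 14 lines: tpz enjkm akw kmc deind ynnu atuu vjyxz fbnmv cxw qubhy kfghq vndgf hbc
Hunk 3: at line 3 remove [deind,ynnu] add [kmx,ggpv] -> 14 lines: tpz enjkm akw kmc kmx ggpv atuu vjyxz fbnmv cxw qubhy kfghq vndgf hbc
Hunk 4: at line 2 remove [akw] add [sbpef,jja,dfjl] -> 16 lines: tpz enjkm sbpef jja dfjl kmc kmx ggpv atuu vjyxz fbnmv cxw qubhy kfghq vndgf hbc
Hunk 5: at line 2 remove [jja] add [exewr] -> 16 lines: tpz enjkm sbpef exewr dfjl kmc kmx ggpv atuu vjyxz fbnmv cxw qubhy kfghq vndgf hbc
Hunk 6: at line 2 remove [sbpef,exewr,dfjl] add [nem] -> 14 lines: tpz enjkm nem kmc kmx ggpv atuu vjyxz fbnmv cxw qubhy kfghq vndgf hbc
Hunk 7: at line 6 remove [atuu,vjyxz] add [snqg,dqgp] -> 14 lines: tpz enjkm nem kmc kmx ggpv snqg dqgp fbnmv cxw qubhy kfghq vndgf hbc
Final line 3: nem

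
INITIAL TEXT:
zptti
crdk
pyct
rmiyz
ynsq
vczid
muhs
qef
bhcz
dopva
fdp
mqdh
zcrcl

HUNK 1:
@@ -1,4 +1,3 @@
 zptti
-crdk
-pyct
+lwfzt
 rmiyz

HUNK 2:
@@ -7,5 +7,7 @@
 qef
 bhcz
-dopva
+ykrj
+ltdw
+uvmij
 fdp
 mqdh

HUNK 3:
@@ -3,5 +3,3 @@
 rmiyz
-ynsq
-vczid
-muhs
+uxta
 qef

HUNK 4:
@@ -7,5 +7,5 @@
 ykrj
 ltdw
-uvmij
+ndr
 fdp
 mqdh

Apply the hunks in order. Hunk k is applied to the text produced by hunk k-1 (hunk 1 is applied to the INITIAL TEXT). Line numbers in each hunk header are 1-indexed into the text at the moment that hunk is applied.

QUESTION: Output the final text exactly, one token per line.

Answer: zptti
lwfzt
rmiyz
uxta
qef
bhcz
ykrj
ltdw
ndr
fdp
mqdh
zcrcl

Derivation:
Hunk 1: at line 1 remove [crdk,pyct] add [lwfzt] -> 12 lines: zptti lwfzt rmiyz ynsq vczid muhs qef bhcz dopva fdp mqdh zcrcl
Hunk 2: at line 7 remove [dopva] add [ykrj,ltdw,uvmij] -> 14 lines: zptti lwfzt rmiyz ynsq vczid muhs qef bhcz ykrj ltdw uvmij fdp mqdh zcrcl
Hunk 3: at line 3 remove [ynsq,vczid,muhs] add [uxta] -> 12 lines: zptti lwfzt rmiyz uxta qef bhcz ykrj ltdw uvmij fdp mqdh zcrcl
Hunk 4: at line 7 remove [uvmij] add [ndr] -> 12 lines: zptti lwfzt rmiyz uxta qef bhcz ykrj ltdw ndr fdp mqdh zcrcl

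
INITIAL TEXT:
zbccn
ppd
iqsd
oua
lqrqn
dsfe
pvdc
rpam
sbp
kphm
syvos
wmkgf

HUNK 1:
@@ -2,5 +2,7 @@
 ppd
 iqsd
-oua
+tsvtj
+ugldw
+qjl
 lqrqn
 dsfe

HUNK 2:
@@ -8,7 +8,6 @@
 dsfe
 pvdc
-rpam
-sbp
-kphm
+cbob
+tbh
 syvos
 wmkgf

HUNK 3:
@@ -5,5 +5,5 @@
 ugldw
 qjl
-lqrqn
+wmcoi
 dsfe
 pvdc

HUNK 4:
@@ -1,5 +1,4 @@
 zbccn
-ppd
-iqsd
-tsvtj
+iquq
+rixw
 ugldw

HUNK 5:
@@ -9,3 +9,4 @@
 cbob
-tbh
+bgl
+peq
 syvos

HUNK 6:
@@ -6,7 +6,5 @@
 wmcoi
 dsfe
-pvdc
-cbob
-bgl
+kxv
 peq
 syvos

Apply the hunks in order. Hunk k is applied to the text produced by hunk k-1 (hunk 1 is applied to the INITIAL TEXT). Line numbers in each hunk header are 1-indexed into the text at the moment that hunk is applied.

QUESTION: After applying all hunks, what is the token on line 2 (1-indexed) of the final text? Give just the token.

Answer: iquq

Derivation:
Hunk 1: at line 2 remove [oua] add [tsvtj,ugldw,qjl] -> 14 lines: zbccn ppd iqsd tsvtj ugldw qjl lqrqn dsfe pvdc rpam sbp kphm syvos wmkgf
Hunk 2: at line 8 remove [rpam,sbp,kphm] add [cbob,tbh] -> 13 lines: zbccn ppd iqsd tsvtj ugldw qjl lqrqn dsfe pvdc cbob tbh syvos wmkgf
Hunk 3: at line 5 remove [lqrqn] add [wmcoi] -> 13 lines: zbccn ppd iqsd tsvtj ugldw qjl wmcoi dsfe pvdc cbob tbh syvos wmkgf
Hunk 4: at line 1 remove [ppd,iqsd,tsvtj] add [iquq,rixw] -> 12 lines: zbccn iquq rixw ugldw qjl wmcoi dsfe pvdc cbob tbh syvos wmkgf
Hunk 5: at line 9 remove [tbh] add [bgl,peq] -> 13 lines: zbccn iquq rixw ugldw qjl wmcoi dsfe pvdc cbob bgl peq syvos wmkgf
Hunk 6: at line 6 remove [pvdc,cbob,bgl] add [kxv] -> 11 lines: zbccn iquq rixw ugldw qjl wmcoi dsfe kxv peq syvos wmkgf
Final line 2: iquq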